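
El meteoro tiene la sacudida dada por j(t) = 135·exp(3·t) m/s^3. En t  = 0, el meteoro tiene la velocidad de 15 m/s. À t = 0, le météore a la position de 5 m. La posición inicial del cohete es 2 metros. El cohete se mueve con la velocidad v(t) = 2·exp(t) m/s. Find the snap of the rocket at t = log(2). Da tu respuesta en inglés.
Starting from velocity v(t) = 2·exp(t), we take 3 derivatives. Differentiating velocity, we get acceleration: a(t) = 2·exp(t). Differentiating acceleration, we get jerk: j(t) = 2·exp(t). Differentiating jerk, we get snap: s(t) = 2·exp(t). From the given snap equation s(t) = 2·exp(t), we substitute t = log(2) to get s = 4.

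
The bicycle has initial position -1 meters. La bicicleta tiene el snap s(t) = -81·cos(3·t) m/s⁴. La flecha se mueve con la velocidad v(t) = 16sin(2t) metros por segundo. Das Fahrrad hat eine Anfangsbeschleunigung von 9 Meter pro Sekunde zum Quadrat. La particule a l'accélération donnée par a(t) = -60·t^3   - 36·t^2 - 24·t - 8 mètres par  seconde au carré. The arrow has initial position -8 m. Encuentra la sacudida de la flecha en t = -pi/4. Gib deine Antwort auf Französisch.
Pour résoudre ceci, nous devons prendre 2 dérivées de notre équation de la vitesse v(t) = 16·sin(2·t). En dérivant la vitesse, nous obtenons l'accélération: a(t) = 32·cos(2·t). En prenant d/dt de a(t), nous trouvons j(t) = -64·sin(2·t). De l'équation du jerk j(t) = -64·sin(2·t), nous substituons t = -pi/4 pour obtenir j = 64.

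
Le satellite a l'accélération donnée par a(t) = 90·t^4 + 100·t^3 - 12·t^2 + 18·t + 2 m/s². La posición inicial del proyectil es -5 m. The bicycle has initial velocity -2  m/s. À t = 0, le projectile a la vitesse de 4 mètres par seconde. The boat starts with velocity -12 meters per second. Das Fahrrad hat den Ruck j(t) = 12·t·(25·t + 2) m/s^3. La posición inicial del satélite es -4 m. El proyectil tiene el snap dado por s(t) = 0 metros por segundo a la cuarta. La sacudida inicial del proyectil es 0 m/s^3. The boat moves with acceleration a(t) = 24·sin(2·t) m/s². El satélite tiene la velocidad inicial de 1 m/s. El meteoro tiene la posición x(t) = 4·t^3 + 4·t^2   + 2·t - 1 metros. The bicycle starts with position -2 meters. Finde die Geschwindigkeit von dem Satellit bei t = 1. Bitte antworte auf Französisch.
En partant de l'accélération a(t) = 90·t^4 + 100·t^3 - 12·t^2 + 18·t + 2, nous prenons 1 intégrale. En prenant ∫a(t)dt et en appliquant v(0) = 1, nous trouvons v(t) = 18·t^5 + 25·t^4 - 4·t^3 + 9·t^2 + 2·t + 1. De l'équation de la vitesse v(t) = 18·t^5 + 25·t^4 - 4·t^3 + 9·t^2 + 2·t + 1, nous substituons t = 1 pour obtenir v = 51.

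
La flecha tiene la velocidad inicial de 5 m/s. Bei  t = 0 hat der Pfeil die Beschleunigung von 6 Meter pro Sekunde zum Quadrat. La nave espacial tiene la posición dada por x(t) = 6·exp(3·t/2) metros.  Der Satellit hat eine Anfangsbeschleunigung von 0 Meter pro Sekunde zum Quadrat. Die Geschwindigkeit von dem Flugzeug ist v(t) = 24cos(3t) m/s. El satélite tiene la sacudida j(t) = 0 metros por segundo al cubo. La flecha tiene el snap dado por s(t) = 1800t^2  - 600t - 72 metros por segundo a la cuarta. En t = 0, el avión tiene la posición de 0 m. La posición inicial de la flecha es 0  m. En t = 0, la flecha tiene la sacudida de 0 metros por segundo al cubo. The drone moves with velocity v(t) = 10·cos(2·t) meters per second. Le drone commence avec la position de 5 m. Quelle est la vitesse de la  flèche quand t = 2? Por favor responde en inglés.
To solve this, we need to take 3 integrals of our snap equation s(t) = 1800·t^2 - 600·t - 72. Taking ∫s(t)dt and applying j(0) = 0, we find j(t) = 12·t·(50·t^2 - 25·t - 6). Integrating jerk and using the initial condition a(0) = 6, we get a(t) = 150·t^4 - 100·t^3 - 36·t^2 + 6. Taking ∫a(t)dt and applying v(0) = 5, we find v(t) = 30·t^5 - 25·t^4 - 12·t^3 + 6·t + 5. Using v(t) = 30·t^5 - 25·t^4 - 12·t^3 + 6·t + 5 and substituting t = 2, we find v = 481.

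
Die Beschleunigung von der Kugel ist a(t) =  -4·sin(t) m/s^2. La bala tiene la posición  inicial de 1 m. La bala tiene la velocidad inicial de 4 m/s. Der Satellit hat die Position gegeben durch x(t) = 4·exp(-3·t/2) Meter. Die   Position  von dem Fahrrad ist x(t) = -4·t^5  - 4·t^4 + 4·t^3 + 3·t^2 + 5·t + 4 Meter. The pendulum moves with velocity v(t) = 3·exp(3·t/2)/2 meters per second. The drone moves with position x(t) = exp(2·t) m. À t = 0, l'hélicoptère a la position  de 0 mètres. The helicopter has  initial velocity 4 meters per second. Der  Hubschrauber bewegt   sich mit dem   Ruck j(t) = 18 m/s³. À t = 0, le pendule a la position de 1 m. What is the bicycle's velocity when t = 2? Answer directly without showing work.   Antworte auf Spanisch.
v(2) = -383.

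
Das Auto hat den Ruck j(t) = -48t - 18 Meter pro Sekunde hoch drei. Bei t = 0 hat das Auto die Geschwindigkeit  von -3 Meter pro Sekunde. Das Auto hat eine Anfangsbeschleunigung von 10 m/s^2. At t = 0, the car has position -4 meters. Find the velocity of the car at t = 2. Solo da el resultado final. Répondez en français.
La vitesse à t = 2 est v = -83.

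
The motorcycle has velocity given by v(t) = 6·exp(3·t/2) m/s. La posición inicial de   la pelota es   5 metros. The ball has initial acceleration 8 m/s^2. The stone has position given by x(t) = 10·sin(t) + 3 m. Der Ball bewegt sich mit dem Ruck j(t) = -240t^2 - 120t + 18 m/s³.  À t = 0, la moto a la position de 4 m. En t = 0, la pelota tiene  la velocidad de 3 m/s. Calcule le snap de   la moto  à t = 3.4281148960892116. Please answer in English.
Starting from velocity v(t) = 6·exp(3·t/2), we take 3 derivatives. Differentiating velocity, we get acceleration: a(t) = 9·exp(3·t/2). The derivative of acceleration gives jerk: j(t) = 27·exp(3·t/2)/2. Taking d/dt of j(t), we find s(t) = 81·exp(3·t/2)/4. From the given snap equation s(t) = 81·exp(3·t/2)/4, we substitute t = 3.4281148960892116 to get s = 3464.51225263795.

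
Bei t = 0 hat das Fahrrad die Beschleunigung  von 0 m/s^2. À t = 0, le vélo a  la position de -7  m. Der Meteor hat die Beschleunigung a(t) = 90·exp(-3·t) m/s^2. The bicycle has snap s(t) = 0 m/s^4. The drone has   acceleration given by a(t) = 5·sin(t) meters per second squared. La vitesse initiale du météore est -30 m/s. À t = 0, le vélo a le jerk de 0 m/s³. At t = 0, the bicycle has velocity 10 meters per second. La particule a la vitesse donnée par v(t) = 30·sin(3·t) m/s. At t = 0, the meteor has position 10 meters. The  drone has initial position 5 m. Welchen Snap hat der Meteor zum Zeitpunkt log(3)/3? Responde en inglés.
We must differentiate our acceleration equation a(t) = 90·exp(-3·t) 2 times. Differentiating acceleration, we get jerk: j(t) = -270·exp(-3·t). Differentiating jerk, we get snap: s(t) = 810·exp(-3·t). From the given snap equation s(t) = 810·exp(-3·t), we substitute t = log(3)/3 to get s = 270.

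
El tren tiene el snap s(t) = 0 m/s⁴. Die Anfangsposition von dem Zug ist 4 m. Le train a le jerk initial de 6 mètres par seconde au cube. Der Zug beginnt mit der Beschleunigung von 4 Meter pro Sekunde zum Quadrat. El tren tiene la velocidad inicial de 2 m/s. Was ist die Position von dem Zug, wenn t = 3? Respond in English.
We need to integrate our snap equation s(t) = 0 4 times. The integral of snap is jerk. Using j(0) = 6, we get j(t) = 6. The antiderivative of jerk, with a(0) = 4, gives acceleration: a(t) = 6·t + 4. Taking ∫a(t)dt and applying v(0) = 2, we find v(t) = 3·t^2 + 4·t + 2. Finding the integral of v(t) and using x(0) = 4: x(t) = t^3 + 2·t^2 + 2·t + 4. Using x(t) = t^3 + 2·t^2 + 2·t + 4 and substituting t = 3, we find x = 55.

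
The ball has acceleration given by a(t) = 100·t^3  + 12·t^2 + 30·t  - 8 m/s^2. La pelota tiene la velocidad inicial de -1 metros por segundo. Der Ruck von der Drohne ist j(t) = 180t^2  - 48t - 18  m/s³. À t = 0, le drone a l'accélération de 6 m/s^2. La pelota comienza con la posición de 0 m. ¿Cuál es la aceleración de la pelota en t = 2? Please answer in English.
From the given acceleration equation a(t) = 100·t^3 + 12·t^2 + 30·t - 8, we substitute t = 2 to get a = 900.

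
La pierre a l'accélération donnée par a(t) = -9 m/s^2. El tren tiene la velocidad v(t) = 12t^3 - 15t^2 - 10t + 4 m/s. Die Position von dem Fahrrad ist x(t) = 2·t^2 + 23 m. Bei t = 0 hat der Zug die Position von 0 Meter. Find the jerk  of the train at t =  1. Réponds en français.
En partant de la vitesse v(t) = 12·t^3 - 15·t^2 - 10·t + 4, nous prenons 2 dérivées. La dérivée de la vitesse donne l'accélération: a(t) = 36·t^2 - 30·t - 10. En prenant d/dt de a(t), nous trouvons j(t) = 72·t - 30. En utilisant j(t) = 72·t - 30 et en substituant t = 1, nous trouvons j = 42.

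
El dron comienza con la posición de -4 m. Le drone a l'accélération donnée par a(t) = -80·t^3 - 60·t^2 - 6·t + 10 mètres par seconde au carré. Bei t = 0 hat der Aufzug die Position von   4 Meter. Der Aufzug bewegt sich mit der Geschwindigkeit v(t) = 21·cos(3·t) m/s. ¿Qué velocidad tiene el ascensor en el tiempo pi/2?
Usando v(t) = 21·cos(3·t) y sustituyendo t = pi/2, encontramos v = 0.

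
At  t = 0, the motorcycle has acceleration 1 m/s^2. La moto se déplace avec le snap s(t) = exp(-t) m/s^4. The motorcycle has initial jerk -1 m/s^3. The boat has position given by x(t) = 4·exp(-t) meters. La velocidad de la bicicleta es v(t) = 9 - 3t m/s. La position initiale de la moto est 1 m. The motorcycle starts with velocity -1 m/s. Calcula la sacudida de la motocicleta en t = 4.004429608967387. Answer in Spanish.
Partiendo del snap s(t) = exp(-t), tomamos 1 antiderivada. Integrando el snap y usando la condición inicial j(0) = -1, obtenemos j(t) = -exp(-t). Usando j(t) = -exp(-t) y sustituyendo t = 4.004429608967387, encontramos j = -0.0182346871950091.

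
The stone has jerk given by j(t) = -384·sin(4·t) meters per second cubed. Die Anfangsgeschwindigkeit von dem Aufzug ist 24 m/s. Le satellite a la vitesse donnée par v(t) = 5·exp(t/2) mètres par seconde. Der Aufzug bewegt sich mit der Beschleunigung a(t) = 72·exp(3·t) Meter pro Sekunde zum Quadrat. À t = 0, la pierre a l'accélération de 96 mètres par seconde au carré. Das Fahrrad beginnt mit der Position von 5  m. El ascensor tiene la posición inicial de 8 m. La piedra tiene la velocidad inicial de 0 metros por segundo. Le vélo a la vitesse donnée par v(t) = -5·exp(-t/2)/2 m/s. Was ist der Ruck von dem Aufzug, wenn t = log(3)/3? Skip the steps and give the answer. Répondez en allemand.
Bei t = log(3)/3, j = 648.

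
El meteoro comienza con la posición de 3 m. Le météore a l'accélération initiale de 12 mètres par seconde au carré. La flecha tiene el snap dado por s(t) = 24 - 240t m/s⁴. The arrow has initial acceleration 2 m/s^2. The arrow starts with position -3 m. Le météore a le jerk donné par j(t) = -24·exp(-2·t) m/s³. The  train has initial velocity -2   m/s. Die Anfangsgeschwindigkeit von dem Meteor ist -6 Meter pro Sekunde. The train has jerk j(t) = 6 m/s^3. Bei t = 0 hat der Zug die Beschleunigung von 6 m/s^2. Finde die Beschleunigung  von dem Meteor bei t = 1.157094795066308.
Wir müssen das Integral unserer Gleichung für den Ruck j(t) = -24·exp(-2·t) 1-mal finden. Mit ∫j(t)dt und Anwendung von a(0) = 12, finden wir a(t) = 12·exp(-2·t). Aus der Gleichung für die Beschleunigung a(t) = 12·exp(-2·t), setzen wir t = 1.157094795066308 ein und erhalten a = 1.18615509040822.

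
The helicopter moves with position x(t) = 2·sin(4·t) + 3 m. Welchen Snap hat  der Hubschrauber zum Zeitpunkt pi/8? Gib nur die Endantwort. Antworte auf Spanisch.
En t = pi/8, s = 512.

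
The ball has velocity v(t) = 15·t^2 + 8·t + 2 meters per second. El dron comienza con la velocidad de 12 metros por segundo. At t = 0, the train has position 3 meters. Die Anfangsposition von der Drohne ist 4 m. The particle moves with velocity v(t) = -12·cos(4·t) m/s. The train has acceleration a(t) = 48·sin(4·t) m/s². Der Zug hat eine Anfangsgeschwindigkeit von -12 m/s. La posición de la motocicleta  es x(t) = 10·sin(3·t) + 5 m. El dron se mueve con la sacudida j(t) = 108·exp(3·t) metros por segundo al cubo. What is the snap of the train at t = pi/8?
To solve this, we need to take 2 derivatives of our acceleration equation a(t) = 48·sin(4·t). Differentiating acceleration, we get jerk: j(t) = 192·cos(4·t). The derivative of jerk gives snap: s(t) = -768·sin(4·t). Using s(t) = -768·sin(4·t) and substituting t = pi/8, we find s = -768.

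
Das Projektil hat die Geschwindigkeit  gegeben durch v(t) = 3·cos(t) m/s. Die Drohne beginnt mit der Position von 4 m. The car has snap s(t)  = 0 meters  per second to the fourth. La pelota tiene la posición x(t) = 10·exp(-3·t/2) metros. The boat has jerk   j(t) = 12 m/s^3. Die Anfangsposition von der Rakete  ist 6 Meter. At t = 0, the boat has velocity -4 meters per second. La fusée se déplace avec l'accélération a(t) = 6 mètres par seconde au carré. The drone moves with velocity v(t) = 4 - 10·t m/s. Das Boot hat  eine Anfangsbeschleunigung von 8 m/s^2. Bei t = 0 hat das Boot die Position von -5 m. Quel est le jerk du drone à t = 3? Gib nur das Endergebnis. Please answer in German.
Die Antwort ist 0.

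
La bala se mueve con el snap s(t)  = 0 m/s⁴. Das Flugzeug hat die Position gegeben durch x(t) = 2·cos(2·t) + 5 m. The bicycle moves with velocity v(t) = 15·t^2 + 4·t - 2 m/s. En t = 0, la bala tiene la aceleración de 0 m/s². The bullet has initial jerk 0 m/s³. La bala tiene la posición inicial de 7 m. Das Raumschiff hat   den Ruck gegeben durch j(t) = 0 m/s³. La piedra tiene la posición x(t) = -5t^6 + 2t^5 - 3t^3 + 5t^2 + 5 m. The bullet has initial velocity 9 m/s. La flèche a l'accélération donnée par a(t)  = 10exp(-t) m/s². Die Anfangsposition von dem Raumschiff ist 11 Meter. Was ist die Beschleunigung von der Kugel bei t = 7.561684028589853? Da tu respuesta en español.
Partiendo del snap s(t) = 0, tomamos 2 antiderivadas. Integrando el snap y usando la condición inicial j(0) = 0, obtenemos j(t) = 0. La integral de la sacudida es la aceleración. Usando a(0) = 0, obtenemos a(t) = 0. Usando a(t) = 0 y sustituyendo t = 7.561684028589853, encontramos a = 0.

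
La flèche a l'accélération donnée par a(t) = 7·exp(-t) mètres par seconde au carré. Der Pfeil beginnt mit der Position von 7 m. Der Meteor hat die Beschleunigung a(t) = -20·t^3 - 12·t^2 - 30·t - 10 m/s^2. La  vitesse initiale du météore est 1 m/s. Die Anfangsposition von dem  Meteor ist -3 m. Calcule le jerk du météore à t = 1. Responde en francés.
Nous devons dériver notre équation de l'accélération a(t) = -20·t^3 - 12·t^2 - 30·t - 10 1 fois. En dérivant l'accélération, nous obtenons le jerk: j(t) = -60·t^2 - 24·t - 30. Nous avons le jerk j(t) = -60·t^2 - 24·t - 30. En substituant t = 1: j(1) = -114.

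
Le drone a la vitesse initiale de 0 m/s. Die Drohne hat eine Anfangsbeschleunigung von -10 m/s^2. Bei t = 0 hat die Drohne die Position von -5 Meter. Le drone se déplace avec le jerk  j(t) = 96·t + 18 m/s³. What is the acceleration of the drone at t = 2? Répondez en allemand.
Ausgehend von dem Ruck j(t) = 96·t + 18, nehmen wir 1 Stammfunktion. Mit ∫j(t)dt und Anwendung von a(0) = -10, finden wir a(t) = 48·t^2 + 18·t - 10. Mit a(t) = 48·t^2 + 18·t - 10 und Einsetzen von t = 2, finden wir a = 218.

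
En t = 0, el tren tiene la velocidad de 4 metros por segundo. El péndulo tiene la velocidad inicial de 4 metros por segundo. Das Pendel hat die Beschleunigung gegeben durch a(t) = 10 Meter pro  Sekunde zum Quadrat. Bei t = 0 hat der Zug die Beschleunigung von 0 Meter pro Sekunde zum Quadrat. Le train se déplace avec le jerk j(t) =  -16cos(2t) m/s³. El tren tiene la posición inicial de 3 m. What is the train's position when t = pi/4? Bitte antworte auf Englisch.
Starting from jerk j(t) = -16·cos(2·t), we take 3 antiderivatives. Taking ∫j(t)dt and applying a(0) = 0, we find a(t) = -8·sin(2·t). The antiderivative of acceleration is velocity. Using v(0) = 4, we get v(t) = 4·cos(2·t). The integral of velocity, with x(0) = 3, gives position: x(t) = 2·sin(2·t) + 3. Using x(t) = 2·sin(2·t) + 3 and substituting t = pi/4, we find x = 5.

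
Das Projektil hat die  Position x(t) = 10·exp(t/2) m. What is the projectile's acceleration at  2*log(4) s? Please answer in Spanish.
Para resolver esto, necesitamos tomar 2 derivadas de nuestra ecuación de la posición x(t) = 10·exp(t/2). La derivada de la posición da la velocidad: v(t) = 5·exp(t/2). Tomando d/dt de v(t), encontramos a(t) = 5·exp(t/2)/2. De la ecuación de la aceleración a(t) = 5·exp(t/2)/2, sustituimos t = 2*log(4) para obtener a = 10.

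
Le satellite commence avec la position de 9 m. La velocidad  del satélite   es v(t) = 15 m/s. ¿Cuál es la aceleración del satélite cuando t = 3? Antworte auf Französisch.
Pour résoudre ceci, nous devons prendre 1 dérivée de notre équation de la vitesse v(t) = 15. La dérivée de la vitesse donne l'accélération: a(t) = 0. Nous avons l'accélération a(t) = 0. En substituant t = 3: a(3) = 0.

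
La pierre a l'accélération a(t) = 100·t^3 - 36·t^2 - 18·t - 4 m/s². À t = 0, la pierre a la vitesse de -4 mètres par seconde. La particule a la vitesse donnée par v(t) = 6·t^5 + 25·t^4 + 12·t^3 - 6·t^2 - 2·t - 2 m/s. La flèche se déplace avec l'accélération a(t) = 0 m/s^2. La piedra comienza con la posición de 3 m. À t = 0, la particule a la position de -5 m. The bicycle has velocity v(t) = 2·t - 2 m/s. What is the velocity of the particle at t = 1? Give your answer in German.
Mit v(t) = 6·t^5 + 25·t^4 + 12·t^3 - 6·t^2 - 2·t - 2 und Einsetzen von t = 1, finden wir v = 33.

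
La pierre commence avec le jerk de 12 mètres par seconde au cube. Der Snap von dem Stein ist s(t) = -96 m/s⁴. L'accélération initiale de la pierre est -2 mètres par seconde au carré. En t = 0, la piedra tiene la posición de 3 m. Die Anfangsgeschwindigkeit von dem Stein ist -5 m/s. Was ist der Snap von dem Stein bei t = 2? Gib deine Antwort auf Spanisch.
Usando s(t) = -96 y sustituyendo t = 2, encontramos s = -96.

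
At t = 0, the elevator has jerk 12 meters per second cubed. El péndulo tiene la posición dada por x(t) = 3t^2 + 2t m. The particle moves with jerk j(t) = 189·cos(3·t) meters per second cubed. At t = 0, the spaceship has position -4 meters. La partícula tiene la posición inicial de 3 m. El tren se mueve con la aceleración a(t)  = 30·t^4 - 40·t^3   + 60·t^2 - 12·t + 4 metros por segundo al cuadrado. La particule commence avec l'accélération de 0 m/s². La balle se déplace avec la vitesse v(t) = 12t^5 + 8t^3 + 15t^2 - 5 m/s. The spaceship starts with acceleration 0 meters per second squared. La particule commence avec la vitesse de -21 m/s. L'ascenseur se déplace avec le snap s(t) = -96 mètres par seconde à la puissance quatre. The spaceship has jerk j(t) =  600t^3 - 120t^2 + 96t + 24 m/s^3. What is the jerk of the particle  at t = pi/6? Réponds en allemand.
Aus der Gleichung für den Ruck j(t) = 189·cos(3·t), setzen wir t = pi/6 ein und erhalten j = 0.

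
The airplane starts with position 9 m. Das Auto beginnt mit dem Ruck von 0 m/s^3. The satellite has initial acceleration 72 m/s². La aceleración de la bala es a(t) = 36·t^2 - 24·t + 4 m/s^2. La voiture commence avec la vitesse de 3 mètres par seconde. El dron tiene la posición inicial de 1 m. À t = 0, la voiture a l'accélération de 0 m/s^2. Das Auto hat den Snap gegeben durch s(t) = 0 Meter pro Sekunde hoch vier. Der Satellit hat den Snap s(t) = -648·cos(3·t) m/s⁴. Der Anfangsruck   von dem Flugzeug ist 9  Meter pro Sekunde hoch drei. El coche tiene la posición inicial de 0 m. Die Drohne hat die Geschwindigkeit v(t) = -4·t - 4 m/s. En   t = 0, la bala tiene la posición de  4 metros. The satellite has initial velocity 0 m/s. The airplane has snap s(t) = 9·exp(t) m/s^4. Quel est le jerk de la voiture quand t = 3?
En partant du snap s(t) = 0, nous prenons 1 primitive. La primitive du snap, avec j(0) = 0, donne le jerk: j(t) = 0. De l'équation du jerk j(t) = 0, nous substituons t = 3 pour obtenir j = 0.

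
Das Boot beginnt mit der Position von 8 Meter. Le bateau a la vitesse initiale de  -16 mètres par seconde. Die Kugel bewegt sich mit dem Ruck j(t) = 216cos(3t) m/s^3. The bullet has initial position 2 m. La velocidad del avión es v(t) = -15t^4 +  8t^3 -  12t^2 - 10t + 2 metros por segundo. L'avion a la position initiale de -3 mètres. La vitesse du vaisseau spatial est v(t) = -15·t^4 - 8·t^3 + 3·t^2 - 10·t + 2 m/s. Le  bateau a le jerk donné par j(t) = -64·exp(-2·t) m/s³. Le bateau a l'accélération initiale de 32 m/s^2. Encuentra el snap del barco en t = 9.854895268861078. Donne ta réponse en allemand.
Wir müssen unsere Gleichung für den Ruck j(t) = -64·exp(-2·t) 1-mal ableiten. Durch Ableiten von dem Ruck erhalten wir den Snap: s(t) = 128·exp(-2·t). Aus der Gleichung für den Snap s(t) = 128·exp(-2·t), setzen wir t = 9.854895268861078 ein und erhalten s = 3.52660403148480E-7.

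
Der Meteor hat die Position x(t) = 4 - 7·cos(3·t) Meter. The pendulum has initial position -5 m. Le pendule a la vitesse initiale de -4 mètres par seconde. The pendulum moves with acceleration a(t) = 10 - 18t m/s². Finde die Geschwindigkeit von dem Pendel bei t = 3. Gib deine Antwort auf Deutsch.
Wir müssen das Integral unserer Gleichung für die Beschleunigung a(t) = 10 - 18·t 1-mal finden. Mit ∫a(t)dt und Anwendung von v(0) = -4, finden wir v(t) = -9·t^2 + 10·t - 4. Mit v(t) = -9·t^2 + 10·t - 4 und Einsetzen von t = 3, finden wir v = -55.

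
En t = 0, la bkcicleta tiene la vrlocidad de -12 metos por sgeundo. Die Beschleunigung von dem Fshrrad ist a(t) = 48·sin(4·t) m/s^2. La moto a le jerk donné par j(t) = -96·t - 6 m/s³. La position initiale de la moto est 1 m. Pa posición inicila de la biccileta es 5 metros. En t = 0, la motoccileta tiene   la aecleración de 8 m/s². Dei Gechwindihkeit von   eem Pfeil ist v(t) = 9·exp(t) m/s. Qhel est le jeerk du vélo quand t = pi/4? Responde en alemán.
Ausgehend von der Beschleunigung a(t) = 48·sin(4·t), nehmen wir 1 Ableitung. Durch Ableiten von der Beschleunigung erhalten wir den Ruck: j(t) = 192·cos(4·t). Wir haben den Ruck j(t) = 192·cos(4·t). Durch Einsetzen von t = pi/4: j(pi/4) = -192.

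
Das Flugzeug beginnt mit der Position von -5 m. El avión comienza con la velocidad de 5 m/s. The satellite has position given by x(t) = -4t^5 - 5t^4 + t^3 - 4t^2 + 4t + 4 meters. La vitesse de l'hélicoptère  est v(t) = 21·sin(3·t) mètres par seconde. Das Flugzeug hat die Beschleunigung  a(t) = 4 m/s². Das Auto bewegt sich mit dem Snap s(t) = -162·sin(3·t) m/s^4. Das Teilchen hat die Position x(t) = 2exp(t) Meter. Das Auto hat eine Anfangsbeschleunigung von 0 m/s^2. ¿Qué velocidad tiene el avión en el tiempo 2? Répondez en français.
Pour résoudre ceci, nous devons prendre 1 primitive de notre équation de l'accélération a(t) = 4. En intégrant l'accélération et en utilisant la condition initiale v(0) = 5, nous obtenons v(t) = 4·t + 5. Nous avons la vitesse v(t) = 4·t + 5. En substituant t = 2: v(2) = 13.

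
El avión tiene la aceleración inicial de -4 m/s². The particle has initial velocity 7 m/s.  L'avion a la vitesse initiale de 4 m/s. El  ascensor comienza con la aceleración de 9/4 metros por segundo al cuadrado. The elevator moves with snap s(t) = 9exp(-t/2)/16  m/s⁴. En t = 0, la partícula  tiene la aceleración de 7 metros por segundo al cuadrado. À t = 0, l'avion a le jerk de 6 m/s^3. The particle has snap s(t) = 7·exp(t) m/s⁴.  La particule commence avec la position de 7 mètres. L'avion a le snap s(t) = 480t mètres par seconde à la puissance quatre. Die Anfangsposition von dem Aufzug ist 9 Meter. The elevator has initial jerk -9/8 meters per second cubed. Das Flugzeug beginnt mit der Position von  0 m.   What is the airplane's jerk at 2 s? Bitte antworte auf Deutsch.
Ausgehend von dem Snap s(t) = 480·t, nehmen wir 1 Integral. Die Stammfunktion von dem Snap ist der Ruck. Mit j(0) = 6 erhalten wir j(t) = 240·t^2 + 6. Mit j(t) = 240·t^2 + 6 und Einsetzen von t = 2, finden wir j = 966.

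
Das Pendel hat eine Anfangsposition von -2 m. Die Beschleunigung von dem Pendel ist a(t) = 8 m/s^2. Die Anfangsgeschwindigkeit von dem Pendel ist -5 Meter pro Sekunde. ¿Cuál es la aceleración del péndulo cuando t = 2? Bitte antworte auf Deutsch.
Wir haben die Beschleunigung a(t) = 8. Durch Einsetzen von t = 2: a(2) = 8.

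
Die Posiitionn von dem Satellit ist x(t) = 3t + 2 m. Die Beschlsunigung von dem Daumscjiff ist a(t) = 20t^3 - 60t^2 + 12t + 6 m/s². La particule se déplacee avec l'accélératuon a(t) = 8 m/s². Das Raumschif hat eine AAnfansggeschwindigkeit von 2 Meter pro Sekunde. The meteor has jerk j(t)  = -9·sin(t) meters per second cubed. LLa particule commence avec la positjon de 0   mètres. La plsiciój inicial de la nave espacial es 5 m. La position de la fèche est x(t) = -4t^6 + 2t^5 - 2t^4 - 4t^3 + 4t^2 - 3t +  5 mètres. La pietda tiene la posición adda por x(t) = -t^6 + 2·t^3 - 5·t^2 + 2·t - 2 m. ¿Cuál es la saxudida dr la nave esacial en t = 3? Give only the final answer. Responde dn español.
La respuesta es 192.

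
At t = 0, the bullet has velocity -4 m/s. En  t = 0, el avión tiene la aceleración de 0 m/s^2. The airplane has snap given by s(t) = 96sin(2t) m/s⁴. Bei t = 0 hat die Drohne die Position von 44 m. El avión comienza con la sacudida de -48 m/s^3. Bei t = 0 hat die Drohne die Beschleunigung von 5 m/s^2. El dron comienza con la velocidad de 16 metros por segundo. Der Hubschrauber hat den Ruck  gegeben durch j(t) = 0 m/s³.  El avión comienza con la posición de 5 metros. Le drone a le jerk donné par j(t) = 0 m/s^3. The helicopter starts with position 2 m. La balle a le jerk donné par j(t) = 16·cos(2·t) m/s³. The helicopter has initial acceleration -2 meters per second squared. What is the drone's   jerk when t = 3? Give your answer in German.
Aus der Gleichung für den Ruck j(t) = 0, setzen wir t = 3 ein und erhalten j = 0.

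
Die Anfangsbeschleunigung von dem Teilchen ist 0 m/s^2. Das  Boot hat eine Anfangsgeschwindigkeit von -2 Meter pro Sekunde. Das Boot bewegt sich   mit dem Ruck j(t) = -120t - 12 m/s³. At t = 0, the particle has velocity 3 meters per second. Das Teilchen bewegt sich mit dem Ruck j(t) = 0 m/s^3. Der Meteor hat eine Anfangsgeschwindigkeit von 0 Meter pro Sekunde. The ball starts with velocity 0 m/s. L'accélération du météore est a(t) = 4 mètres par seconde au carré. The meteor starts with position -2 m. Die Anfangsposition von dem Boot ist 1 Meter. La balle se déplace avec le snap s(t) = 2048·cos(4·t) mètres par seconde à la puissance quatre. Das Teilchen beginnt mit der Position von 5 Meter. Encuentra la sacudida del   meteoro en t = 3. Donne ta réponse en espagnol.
Para resolver esto, necesitamos tomar 1 derivada de nuestra ecuación de la aceleración a(t) = 4. Derivando la aceleración, obtenemos la sacudida: j(t) = 0. De la ecuación de la sacudida j(t) = 0, sustituimos t = 3 para obtener j = 0.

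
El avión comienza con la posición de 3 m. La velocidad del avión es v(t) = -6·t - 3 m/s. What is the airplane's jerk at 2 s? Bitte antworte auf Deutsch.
Ausgehend von der Geschwindigkeit v(t) = -6·t - 3, nehmen wir 2 Ableitungen. Mit d/dt von v(t) finden wir a(t) = -6. Mit d/dt von a(t) finden wir j(t) = 0. Mit j(t) = 0 und Einsetzen von t = 2, finden wir j = 0.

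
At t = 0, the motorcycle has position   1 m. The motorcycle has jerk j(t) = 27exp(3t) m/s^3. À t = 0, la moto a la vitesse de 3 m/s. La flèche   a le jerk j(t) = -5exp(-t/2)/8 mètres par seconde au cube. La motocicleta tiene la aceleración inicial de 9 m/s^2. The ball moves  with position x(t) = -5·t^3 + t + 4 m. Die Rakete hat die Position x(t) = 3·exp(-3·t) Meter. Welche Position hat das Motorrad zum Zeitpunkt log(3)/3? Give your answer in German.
Wir müssen das Integral unserer Gleichung für den Ruck j(t) = 27·exp(3·t) 3-mal finden. Durch Integration von dem Ruck und Verwendung der Anfangsbedingung a(0) = 9, erhalten wir a(t) = 9·exp(3·t). Durch Integration von der Beschleunigung und Verwendung der Anfangsbedingung v(0) = 3, erhalten wir v(t) = 3·exp(3·t). Die Stammfunktion von der Geschwindigkeit, mit x(0) = 1, ergibt die Position: x(t) = exp(3·t). Wir haben die Position x(t) = exp(3·t). Durch Einsetzen von t = log(3)/3: x(log(3)/3) = 3.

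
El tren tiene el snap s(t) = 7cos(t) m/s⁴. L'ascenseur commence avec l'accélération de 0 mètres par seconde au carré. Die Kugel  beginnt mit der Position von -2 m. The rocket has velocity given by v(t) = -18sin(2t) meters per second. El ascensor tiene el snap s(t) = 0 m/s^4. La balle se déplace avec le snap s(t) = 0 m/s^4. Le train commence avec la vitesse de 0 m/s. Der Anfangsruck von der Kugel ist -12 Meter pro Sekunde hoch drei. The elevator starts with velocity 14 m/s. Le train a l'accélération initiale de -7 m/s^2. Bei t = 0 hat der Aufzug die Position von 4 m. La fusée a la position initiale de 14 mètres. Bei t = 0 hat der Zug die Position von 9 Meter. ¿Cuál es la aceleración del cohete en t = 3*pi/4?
Partiendo de la velocidad v(t) = -18·sin(2·t), tomamos 1 derivada. Tomando d/dt de v(t), encontramos a(t) = -36·cos(2·t). Tenemos la aceleración a(t) = -36·cos(2·t). Sustituyendo t = 3*pi/4: a(3*pi/4) = 0.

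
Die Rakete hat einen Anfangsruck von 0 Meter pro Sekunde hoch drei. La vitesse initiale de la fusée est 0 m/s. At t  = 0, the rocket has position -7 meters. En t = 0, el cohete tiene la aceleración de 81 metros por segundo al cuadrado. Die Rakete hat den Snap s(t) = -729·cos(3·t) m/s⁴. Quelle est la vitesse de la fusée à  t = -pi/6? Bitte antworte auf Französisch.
Nous devons intégrer notre équation du snap s(t) = -729·cos(3·t) 3 fois. L'intégrale du snap est le jerk. En utilisant j(0) = 0, nous obtenons j(t) = -243·sin(3·t). La primitive du jerk, avec a(0) = 81, donne l'accélération: a(t) = 81·cos(3·t). En prenant ∫a(t)dt et en appliquant v(0) = 0, nous trouvons v(t) = 27·sin(3·t). De l'équation de la vitesse v(t) = 27·sin(3·t), nous substituons t = -pi/6 pour obtenir v = -27.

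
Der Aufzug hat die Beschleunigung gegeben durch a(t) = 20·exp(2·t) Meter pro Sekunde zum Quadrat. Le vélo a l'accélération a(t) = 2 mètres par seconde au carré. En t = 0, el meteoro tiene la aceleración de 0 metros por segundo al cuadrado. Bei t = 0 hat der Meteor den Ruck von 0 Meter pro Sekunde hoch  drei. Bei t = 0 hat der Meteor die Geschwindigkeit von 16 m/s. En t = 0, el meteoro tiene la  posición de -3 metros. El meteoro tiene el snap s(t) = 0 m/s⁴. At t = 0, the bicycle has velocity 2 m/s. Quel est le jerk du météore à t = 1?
Pour résoudre ceci, nous devons prendre 1 primitive de notre équation du snap s(t) = 0. La primitive du snap, avec j(0) = 0, donne le jerk: j(t) = 0. De l'équation du jerk j(t) = 0, nous substituons t = 1 pour obtenir j = 0.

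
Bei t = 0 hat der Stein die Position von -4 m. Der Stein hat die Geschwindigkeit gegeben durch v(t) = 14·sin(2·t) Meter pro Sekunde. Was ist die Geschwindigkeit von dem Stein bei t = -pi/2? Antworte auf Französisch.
De l'équation de la vitesse v(t) = 14·sin(2·t), nous substituons t = -pi/2 pour obtenir v = 0.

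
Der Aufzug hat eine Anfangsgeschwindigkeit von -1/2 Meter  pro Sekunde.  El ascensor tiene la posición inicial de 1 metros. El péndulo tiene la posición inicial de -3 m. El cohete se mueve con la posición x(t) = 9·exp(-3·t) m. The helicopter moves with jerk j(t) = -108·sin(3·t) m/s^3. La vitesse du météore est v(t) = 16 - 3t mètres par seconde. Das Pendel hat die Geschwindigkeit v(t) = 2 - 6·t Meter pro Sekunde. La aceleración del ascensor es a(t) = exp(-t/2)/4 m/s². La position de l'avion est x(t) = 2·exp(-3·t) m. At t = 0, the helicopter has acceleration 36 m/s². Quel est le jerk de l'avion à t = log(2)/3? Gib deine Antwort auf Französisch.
Pour résoudre ceci, nous devons prendre 3 dérivées de notre équation de la position x(t) = 2·exp(-3·t). En dérivant la position, nous obtenons la vitesse: v(t) = -6·exp(-3·t). En dérivant la vitesse, nous obtenons l'accélération: a(t) = 18·exp(-3·t). En prenant d/dt de a(t), nous trouvons j(t) = -54·exp(-3·t). De l'équation du jerk j(t) = -54·exp(-3·t), nous substituons t = log(2)/3 pour obtenir j = -27.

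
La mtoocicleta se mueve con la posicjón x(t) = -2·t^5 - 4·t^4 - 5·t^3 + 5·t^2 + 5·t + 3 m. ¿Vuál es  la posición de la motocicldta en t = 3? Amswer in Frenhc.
En utilisant x(t) = -2·t^5 - 4·t^4 - 5·t^3 + 5·t^2 + 5·t + 3 et en substituant t = 3, nous trouvons x = -882.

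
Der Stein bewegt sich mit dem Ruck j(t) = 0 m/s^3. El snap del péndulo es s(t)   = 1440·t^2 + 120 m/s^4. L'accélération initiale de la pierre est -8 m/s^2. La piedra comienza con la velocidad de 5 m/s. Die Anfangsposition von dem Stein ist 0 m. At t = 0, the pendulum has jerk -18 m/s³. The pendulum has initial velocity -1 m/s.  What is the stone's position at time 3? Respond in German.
Wir müssen die Stammfunktion unserer Gleichung für den Ruck j(t) = 0 3-mal finden. Mit ∫j(t)dt und Anwendung von a(0) = -8, finden wir a(t) = -8. Mit ∫a(t)dt und Anwendung von v(0) = 5, finden wir v(t) = 5 - 8·t. Mit ∫v(t)dt und Anwendung von x(0) = 0, finden wir x(t) = -4·t^2 + 5·t. Mit x(t) = -4·t^2 + 5·t und Einsetzen von t = 3, finden wir x = -21.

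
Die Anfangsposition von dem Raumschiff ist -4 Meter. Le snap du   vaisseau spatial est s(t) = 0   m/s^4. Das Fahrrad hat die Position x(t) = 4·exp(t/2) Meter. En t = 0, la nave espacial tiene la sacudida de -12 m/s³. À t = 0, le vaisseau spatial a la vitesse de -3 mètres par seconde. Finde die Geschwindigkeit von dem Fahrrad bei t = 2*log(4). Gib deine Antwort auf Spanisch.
Partiendo de la posición x(t) = 4·exp(t/2), tomamos 1 derivada. Tomando d/dt de x(t), encontramos v(t) = 2·exp(t/2). Usando v(t) = 2·exp(t/2) y sustituyendo t = 2*log(4), encontramos v = 8.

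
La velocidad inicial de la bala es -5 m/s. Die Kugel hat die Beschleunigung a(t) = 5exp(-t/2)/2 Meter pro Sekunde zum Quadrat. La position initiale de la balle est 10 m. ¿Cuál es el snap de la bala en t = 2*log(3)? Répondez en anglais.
We must differentiate our acceleration equation a(t) = 5·exp(-t/2)/2 2 times. Taking d/dt of a(t), we find j(t) = -5·exp(-t/2)/4. Taking d/dt of j(t), we find s(t) = 5·exp(-t/2)/8. From the given snap equation s(t) = 5·exp(-t/2)/8, we substitute t = 2*log(3) to get s = 5/24.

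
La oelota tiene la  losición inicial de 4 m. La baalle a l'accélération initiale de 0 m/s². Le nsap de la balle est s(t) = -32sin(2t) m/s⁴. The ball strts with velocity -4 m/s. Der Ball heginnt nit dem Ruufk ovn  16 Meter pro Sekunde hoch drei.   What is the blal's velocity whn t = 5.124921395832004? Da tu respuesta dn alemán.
Wir müssen das Integral unserer Gleichung für den Snap s(t) = -32·sin(2·t) 3-mal finden. Mit ∫s(t)dt und Anwendung von j(0) = 16, finden wir j(t) = 16·cos(2·t). Das Integral von dem Ruck ist die Beschleunigung. Mit a(0) = 0 erhalten wir a(t) = 8·sin(2·t). Das Integral von der Beschleunigung, mit v(0) = -4, ergibt die Geschwindigkeit: v(t) = -4·cos(2·t). Mit v(t) = -4·cos(2·t) und Einsetzen von t = 5.124921395832004, finden wir v = 2.71403737123200.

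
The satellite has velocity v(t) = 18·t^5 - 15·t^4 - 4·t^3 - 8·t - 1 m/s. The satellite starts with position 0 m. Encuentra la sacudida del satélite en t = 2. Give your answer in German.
Ausgehend von der Geschwindigkeit v(t) = 18·t^5 - 15·t^4 - 4·t^3 - 8·t - 1, nehmen wir 2 Ableitungen. Durch Ableiten von der Geschwindigkeit erhalten wir die Beschleunigung: a(t) = 90·t^4 - 60·t^3 - 12·t^2 - 8. Mit d/dt von a(t) finden wir j(t) = 360·t^3 - 180·t^2 - 24·t. Mit j(t) = 360·t^3 - 180·t^2 - 24·t und Einsetzen von t = 2, finden wir j = 2112.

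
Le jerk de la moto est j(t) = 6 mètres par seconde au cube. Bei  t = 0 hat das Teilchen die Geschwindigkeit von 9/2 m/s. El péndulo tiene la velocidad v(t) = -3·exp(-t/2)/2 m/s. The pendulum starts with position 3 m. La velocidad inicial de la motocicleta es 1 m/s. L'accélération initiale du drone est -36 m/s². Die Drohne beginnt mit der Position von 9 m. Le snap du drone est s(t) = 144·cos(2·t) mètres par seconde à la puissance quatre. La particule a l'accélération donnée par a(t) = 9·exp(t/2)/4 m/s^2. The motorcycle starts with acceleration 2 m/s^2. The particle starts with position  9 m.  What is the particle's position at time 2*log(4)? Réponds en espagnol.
Necesitamos integrar nuestra ecuación de la aceleración a(t) = 9·exp(t/2)/4 2 veces. La integral de la aceleración, con v(0) = 9/2, da la velocidad: v(t) = 9·exp(t/2)/2. Integrando la velocidad y usando la condición inicial x(0) = 9, obtenemos x(t) = 9·exp(t/2). Tenemos la posición x(t) = 9·exp(t/2). Sustituyendo t = 2*log(4): x(2*log(4)) = 36.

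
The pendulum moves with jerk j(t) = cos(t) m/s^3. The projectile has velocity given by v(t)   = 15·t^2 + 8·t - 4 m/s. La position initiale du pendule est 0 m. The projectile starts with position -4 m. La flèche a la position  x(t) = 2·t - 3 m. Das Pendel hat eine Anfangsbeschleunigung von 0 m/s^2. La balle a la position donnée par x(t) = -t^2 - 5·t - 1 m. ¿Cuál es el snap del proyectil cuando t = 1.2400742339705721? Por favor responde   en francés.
Pour résoudre ceci, nous devons prendre 3 dérivées de notre équation de la vitesse v(t) = 15·t^2 + 8·t - 4. En prenant d/dt de v(t), nous trouvons a(t) = 30·t + 8. La dérivée de l'accélération donne le jerk: j(t) = 30. La dérivée du jerk donne le snap: s(t) = 0. De l'équation du snap s(t) = 0, nous substituons t = 1.2400742339705721 pour obtenir s = 0.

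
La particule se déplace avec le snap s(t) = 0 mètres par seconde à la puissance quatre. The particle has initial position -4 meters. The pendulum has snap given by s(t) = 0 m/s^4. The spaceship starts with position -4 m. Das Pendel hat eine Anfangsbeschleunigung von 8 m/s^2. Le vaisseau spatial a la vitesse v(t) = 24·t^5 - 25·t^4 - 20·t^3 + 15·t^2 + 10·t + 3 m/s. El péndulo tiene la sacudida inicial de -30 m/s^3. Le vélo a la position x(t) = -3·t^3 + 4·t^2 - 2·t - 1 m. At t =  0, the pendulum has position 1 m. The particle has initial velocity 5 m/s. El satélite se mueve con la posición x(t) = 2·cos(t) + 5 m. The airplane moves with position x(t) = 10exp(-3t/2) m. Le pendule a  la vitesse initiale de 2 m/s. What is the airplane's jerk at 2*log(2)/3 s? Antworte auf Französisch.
En partant de la position x(t) = 10·exp(-3·t/2), nous prenons 3 dérivées. En dérivant la position, nous obtenons la vitesse: v(t) = -15·exp(-3·t/2). La dérivée de la vitesse donne l'accélération: a(t) = 45·exp(-3·t/2)/2. En dérivant l'accélération, nous obtenons le jerk: j(t) = -135·exp(-3·t/2)/4. De l'équation du jerk j(t) = -135·exp(-3·t/2)/4, nous substituons t = 2*log(2)/3 pour obtenir j = -135/8.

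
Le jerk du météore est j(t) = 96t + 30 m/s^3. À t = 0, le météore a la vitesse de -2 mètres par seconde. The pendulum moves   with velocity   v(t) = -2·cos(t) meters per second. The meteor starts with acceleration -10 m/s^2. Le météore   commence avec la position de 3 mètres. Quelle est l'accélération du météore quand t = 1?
Nous devons intégrer notre équation du jerk j(t) = 96·t + 30 1 fois. La primitive du jerk, avec a(0) = -10, donne l'accélération: a(t) = 48·t^2 + 30·t - 10. Nous avons l'accélération a(t) = 48·t^2 + 30·t - 10. En substituant t = 1: a(1) = 68.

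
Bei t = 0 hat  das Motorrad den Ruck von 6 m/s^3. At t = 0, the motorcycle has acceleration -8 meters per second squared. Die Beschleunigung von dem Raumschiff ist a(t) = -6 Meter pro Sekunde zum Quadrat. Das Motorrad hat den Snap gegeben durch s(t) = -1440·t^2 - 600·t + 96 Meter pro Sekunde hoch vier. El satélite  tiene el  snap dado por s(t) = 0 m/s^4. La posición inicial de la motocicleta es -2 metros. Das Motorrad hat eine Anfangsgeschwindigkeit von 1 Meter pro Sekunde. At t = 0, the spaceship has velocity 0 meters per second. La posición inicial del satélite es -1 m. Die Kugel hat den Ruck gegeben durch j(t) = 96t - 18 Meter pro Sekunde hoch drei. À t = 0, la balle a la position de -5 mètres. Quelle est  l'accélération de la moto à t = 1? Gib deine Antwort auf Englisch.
We must find the antiderivative of our snap equation s(t) = -1440·t^2 - 600·t + 96 2 times. The integral of snap, with j(0) = 6, gives jerk: j(t) = -480·t^3 - 300·t^2 + 96·t + 6. Finding the antiderivative of j(t) and using a(0) = -8: a(t) = -120·t^4 - 100·t^3 + 48·t^2 + 6·t - 8. Using a(t) = -120·t^4 - 100·t^3 + 48·t^2 + 6·t - 8 and substituting t = 1, we find a = -174.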